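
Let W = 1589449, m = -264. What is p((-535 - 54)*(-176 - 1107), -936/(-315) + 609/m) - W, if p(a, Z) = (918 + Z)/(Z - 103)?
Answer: -500986028144/315193 ≈ -1.5895e+6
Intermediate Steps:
p(a, Z) = (918 + Z)/(-103 + Z)
p((-535 - 54)*(-176 - 1107), -936/(-315) + 609/m) - W = (918 + (-936/(-315) + 609/(-264)))/(-103 + (-936/(-315) + 609/(-264))) - 1*1589449 = (918 + (-936*(-1/315) + 609*(-1/264)))/(-103 + (-936*(-1/315) + 609*(-1/264))) - 1589449 = (918 + (104/35 - 203/88))/(-103 + (104/35 - 203/88)) - 1589449 = (918 + 2047/3080)/(-103 + 2047/3080) - 1589449 = (2829487/3080)/(-315193/3080) - 1589449 = -3080/315193*2829487/3080 - 1589449 = -2829487/315193 - 1589449 = -500986028144/315193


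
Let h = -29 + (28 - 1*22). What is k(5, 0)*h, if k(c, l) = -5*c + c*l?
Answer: 575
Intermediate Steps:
h = -23 (h = -29 + (28 - 22) = -29 + 6 = -23)
k(5, 0)*h = (5*(-5 + 0))*(-23) = (5*(-5))*(-23) = -25*(-23) = 575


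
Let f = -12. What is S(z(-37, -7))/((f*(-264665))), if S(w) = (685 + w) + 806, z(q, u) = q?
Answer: 727/1587990 ≈ 0.00045781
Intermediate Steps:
S(w) = 1491 + w
S(z(-37, -7))/((f*(-264665))) = (1491 - 37)/((-12*(-264665))) = 1454/3175980 = 1454*(1/3175980) = 727/1587990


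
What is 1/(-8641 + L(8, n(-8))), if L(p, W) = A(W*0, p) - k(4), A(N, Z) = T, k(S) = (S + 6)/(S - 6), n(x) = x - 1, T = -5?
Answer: -1/8641 ≈ -0.00011573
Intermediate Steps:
n(x) = -1 + x
k(S) = (6 + S)/(-6 + S)
A(N, Z) = -5
L(p, W) = 0 (L(p, W) = -5 - (6 + 4)/(-6 + 4) = -5 - 10/(-2) = -5 - (-1)*10/2 = -5 - 1*(-5) = -5 + 5 = 0)
1/(-8641 + L(8, n(-8))) = 1/(-8641 + 0) = 1/(-8641) = -1/8641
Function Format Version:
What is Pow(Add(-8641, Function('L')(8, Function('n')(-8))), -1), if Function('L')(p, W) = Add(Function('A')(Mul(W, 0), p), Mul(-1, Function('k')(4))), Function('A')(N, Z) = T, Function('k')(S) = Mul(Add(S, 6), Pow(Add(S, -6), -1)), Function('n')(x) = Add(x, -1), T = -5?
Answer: Rational(-1, 8641) ≈ -0.00011573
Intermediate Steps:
Function('n')(x) = Add(-1, x)
Function('k')(S) = Mul(Pow(Add(-6, S), -1), Add(6, S)) (Function('k')(S) = Mul(Add(6, S), Pow(Add(-6, S), -1)) = Mul(Pow(Add(-6, S), -1), Add(6, S)))
Function('A')(N, Z) = -5
Function('L')(p, W) = 0 (Function('L')(p, W) = Add(-5, Mul(-1, Mul(Pow(Add(-6, 4), -1), Add(6, 4)))) = Add(-5, Mul(-1, Mul(Pow(-2, -1), 10))) = Add(-5, Mul(-1, Mul(Rational(-1, 2), 10))) = Add(-5, Mul(-1, -5)) = Add(-5, 5) = 0)
Pow(Add(-8641, Function('L')(8, Function('n')(-8))), -1) = Pow(Add(-8641, 0), -1) = Pow(-8641, -1) = Rational(-1, 8641)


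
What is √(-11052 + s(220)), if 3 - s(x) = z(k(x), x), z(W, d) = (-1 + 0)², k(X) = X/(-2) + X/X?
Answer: 5*I*√442 ≈ 105.12*I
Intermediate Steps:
k(X) = 1 - X/2 (k(X) = X*(-½) + 1 = -X/2 + 1 = 1 - X/2)
z(W, d) = 1 (z(W, d) = (-1)² = 1)
s(x) = 2 (s(x) = 3 - 1*1 = 3 - 1 = 2)
√(-11052 + s(220)) = √(-11052 + 2) = √(-11050) = 5*I*√442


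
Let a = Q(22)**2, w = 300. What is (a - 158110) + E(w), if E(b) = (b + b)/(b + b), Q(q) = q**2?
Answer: 76147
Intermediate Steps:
E(b) = 1 (E(b) = (2*b)/((2*b)) = (2*b)*(1/(2*b)) = 1)
a = 234256 (a = (22**2)**2 = 484**2 = 234256)
(a - 158110) + E(w) = (234256 - 158110) + 1 = 76146 + 1 = 76147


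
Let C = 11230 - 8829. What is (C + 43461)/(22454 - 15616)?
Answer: 22931/3419 ≈ 6.7069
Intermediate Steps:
C = 2401
(C + 43461)/(22454 - 15616) = (2401 + 43461)/(22454 - 15616) = 45862/6838 = 45862*(1/6838) = 22931/3419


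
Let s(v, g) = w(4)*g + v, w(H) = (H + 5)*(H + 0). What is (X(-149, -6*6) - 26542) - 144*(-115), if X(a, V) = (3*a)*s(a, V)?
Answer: 635933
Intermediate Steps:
w(H) = H*(5 + H) (w(H) = (5 + H)*H = H*(5 + H))
s(v, g) = v + 36*g (s(v, g) = (4*(5 + 4))*g + v = (4*9)*g + v = 36*g + v = v + 36*g)
X(a, V) = 3*a*(a + 36*V) (X(a, V) = (3*a)*(a + 36*V) = 3*a*(a + 36*V))
(X(-149, -6*6) - 26542) - 144*(-115) = (3*(-149)*(-149 + 36*(-6*6)) - 26542) - 144*(-115) = (3*(-149)*(-149 + 36*(-36)) - 26542) + 16560 = (3*(-149)*(-149 - 1296) - 26542) + 16560 = (3*(-149)*(-1445) - 26542) + 16560 = (645915 - 26542) + 16560 = 619373 + 16560 = 635933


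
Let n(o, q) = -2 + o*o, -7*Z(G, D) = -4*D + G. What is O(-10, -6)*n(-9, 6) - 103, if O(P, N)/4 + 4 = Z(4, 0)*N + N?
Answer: -15257/7 ≈ -2179.6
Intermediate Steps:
Z(G, D) = -G/7 + 4*D/7 (Z(G, D) = -(-4*D + G)/7 = -(G - 4*D)/7 = -G/7 + 4*D/7)
O(P, N) = -16 + 12*N/7 (O(P, N) = -16 + 4*((-⅐*4 + (4/7)*0)*N + N) = -16 + 4*((-4/7 + 0)*N + N) = -16 + 4*(-4*N/7 + N) = -16 + 4*(3*N/7) = -16 + 12*N/7)
n(o, q) = -2 + o²
O(-10, -6)*n(-9, 6) - 103 = (-16 + (12/7)*(-6))*(-2 + (-9)²) - 103 = (-16 - 72/7)*(-2 + 81) - 103 = -184/7*79 - 103 = -14536/7 - 103 = -15257/7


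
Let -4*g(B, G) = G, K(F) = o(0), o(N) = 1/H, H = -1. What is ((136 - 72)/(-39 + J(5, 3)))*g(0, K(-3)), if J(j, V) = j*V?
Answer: -2/3 ≈ -0.66667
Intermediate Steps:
o(N) = -1 (o(N) = 1/(-1) = -1)
K(F) = -1
J(j, V) = V*j
g(B, G) = -G/4
((136 - 72)/(-39 + J(5, 3)))*g(0, K(-3)) = ((136 - 72)/(-39 + 3*5))*(-1/4*(-1)) = (64/(-39 + 15))*(1/4) = (64/(-24))*(1/4) = (64*(-1/24))*(1/4) = -8/3*1/4 = -2/3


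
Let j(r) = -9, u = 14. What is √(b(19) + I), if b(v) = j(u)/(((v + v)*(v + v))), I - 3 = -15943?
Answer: I*√23017369/38 ≈ 126.25*I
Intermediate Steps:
I = -15940 (I = 3 - 15943 = -15940)
b(v) = -9/(4*v²) (b(v) = -9/(v + v)² = -9*1/(4*v²) = -9/(4*v²))
√(b(19) + I) = √(-9/4/19² - 15940) = √(-9/4*1/361 - 15940) = √(-9/1444 - 15940) = √(-23017369/1444) = I*√23017369/38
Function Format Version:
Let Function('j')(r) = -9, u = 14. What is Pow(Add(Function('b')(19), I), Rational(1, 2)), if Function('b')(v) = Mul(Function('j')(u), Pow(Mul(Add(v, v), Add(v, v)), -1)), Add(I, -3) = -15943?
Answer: Mul(Rational(1, 38), I, Pow(23017369, Rational(1, 2))) ≈ Mul(126.25, I)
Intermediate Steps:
I = -15940 (I = Add(3, -15943) = -15940)
Function('b')(v) = Mul(Rational(-9, 4), Pow(v, -2)) (Function('b')(v) = Mul(-9, Pow(Mul(Add(v, v), Add(v, v)), -1)) = Mul(-9, Pow(Mul(Mul(2, v), Mul(2, v)), -1)) = Mul(-9, Pow(Mul(4, Pow(v, 2)), -1)) = Mul(-9, Mul(Rational(1, 4), Pow(v, -2))) = Mul(Rational(-9, 4), Pow(v, -2)))
Pow(Add(Function('b')(19), I), Rational(1, 2)) = Pow(Add(Mul(Rational(-9, 4), Pow(19, -2)), -15940), Rational(1, 2)) = Pow(Add(Mul(Rational(-9, 4), Rational(1, 361)), -15940), Rational(1, 2)) = Pow(Add(Rational(-9, 1444), -15940), Rational(1, 2)) = Pow(Rational(-23017369, 1444), Rational(1, 2)) = Mul(Rational(1, 38), I, Pow(23017369, Rational(1, 2)))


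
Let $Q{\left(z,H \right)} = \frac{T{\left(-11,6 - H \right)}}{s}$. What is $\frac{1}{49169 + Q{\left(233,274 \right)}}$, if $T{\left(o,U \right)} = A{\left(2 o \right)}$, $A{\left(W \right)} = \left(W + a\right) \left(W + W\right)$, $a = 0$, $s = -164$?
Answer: $\frac{41}{2015687} \approx 2.034 \cdot 10^{-5}$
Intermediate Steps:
$A{\left(W \right)} = 2 W^{2}$ ($A{\left(W \right)} = \left(W + 0\right) \left(W + W\right) = W 2 W = 2 W^{2}$)
$T{\left(o,U \right)} = 8 o^{2}$ ($T{\left(o,U \right)} = 2 \left(2 o\right)^{2} = 2 \cdot 4 o^{2} = 8 o^{2}$)
$Q{\left(z,H \right)} = - \frac{242}{41}$ ($Q{\left(z,H \right)} = \frac{8 \left(-11\right)^{2}}{-164} = 8 \cdot 121 \left(- \frac{1}{164}\right) = 968 \left(- \frac{1}{164}\right) = - \frac{242}{41}$)
$\frac{1}{49169 + Q{\left(233,274 \right)}} = \frac{1}{49169 - \frac{242}{41}} = \frac{1}{\frac{2015687}{41}} = \frac{41}{2015687}$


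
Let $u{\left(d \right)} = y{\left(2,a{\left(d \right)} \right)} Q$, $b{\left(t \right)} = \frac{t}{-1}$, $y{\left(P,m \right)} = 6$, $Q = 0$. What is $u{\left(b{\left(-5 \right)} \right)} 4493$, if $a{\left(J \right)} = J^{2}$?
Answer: $0$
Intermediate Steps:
$b{\left(t \right)} = - t$ ($b{\left(t \right)} = t \left(-1\right) = - t$)
$u{\left(d \right)} = 0$ ($u{\left(d \right)} = 6 \cdot 0 = 0$)
$u{\left(b{\left(-5 \right)} \right)} 4493 = 0 \cdot 4493 = 0$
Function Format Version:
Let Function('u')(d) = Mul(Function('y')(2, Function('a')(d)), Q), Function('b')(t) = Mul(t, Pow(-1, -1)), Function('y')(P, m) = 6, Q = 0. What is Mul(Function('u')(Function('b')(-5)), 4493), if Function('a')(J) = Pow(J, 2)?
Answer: 0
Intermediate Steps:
Function('b')(t) = Mul(-1, t) (Function('b')(t) = Mul(t, -1) = Mul(-1, t))
Function('u')(d) = 0 (Function('u')(d) = Mul(6, 0) = 0)
Mul(Function('u')(Function('b')(-5)), 4493) = Mul(0, 4493) = 0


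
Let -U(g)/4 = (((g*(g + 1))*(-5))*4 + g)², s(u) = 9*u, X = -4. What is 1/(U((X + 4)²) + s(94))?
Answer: 1/846 ≈ 0.0011820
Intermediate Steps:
U(g) = -4*(g - 20*g*(1 + g))² (U(g) = -4*(((g*(g + 1))*(-5))*4 + g)² = -4*(((g*(1 + g))*(-5))*4 + g)² = -4*(-5*g*(1 + g)*4 + g)² = -4*(-20*g*(1 + g) + g)² = -4*(g - 20*g*(1 + g))²)
1/(U((X + 4)²) + s(94)) = 1/(-4*((-4 + 4)²)²*(19 + 20*(-4 + 4)²)² + 9*94) = 1/(-4*(0²)²*(19 + 20*0²)² + 846) = 1/(-4*0²*(19 + 20*0)² + 846) = 1/(-4*0*(19 + 0)² + 846) = 1/(-4*0*19² + 846) = 1/(-4*0*361 + 846) = 1/(0 + 846) = 1/846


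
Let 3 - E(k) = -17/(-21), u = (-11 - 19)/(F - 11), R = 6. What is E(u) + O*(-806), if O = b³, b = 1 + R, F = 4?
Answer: -5805572/21 ≈ -2.7646e+5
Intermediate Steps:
b = 7 (b = 1 + 6 = 7)
u = 30/7 (u = (-11 - 19)/(4 - 11) = -30/(-7) = -30*(-⅐) = 30/7 ≈ 4.2857)
E(k) = 46/21 (E(k) = 3 - (-17)/(-21) = 3 - (-17)*(-1)/21 = 3 - 1*17/21 = 3 - 17/21 = 46/21)
O = 343 (O = 7³ = 343)
E(u) + O*(-806) = 46/21 + 343*(-806) = 46/21 - 276458 = -5805572/21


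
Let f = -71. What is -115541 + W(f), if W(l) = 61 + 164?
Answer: -115316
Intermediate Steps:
W(l) = 225
-115541 + W(f) = -115541 + 225 = -115316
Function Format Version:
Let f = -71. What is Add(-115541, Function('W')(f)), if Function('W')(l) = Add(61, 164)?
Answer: -115316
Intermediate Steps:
Function('W')(l) = 225
Add(-115541, Function('W')(f)) = Add(-115541, 225) = -115316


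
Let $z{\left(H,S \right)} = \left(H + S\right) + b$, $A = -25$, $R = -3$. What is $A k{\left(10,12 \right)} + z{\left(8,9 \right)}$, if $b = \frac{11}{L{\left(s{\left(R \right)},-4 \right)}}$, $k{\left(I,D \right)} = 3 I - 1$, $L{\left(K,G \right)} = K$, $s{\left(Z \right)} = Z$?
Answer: $- \frac{2135}{3} \approx -711.67$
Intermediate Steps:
$k{\left(I,D \right)} = -1 + 3 I$
$b = - \frac{11}{3}$ ($b = \frac{11}{-3} = 11 \left(- \frac{1}{3}\right) = - \frac{11}{3} \approx -3.6667$)
$z{\left(H,S \right)} = - \frac{11}{3} + H + S$ ($z{\left(H,S \right)} = \left(H + S\right) - \frac{11}{3} = - \frac{11}{3} + H + S$)
$A k{\left(10,12 \right)} + z{\left(8,9 \right)} = - 25 \left(-1 + 3 \cdot 10\right) + \left(- \frac{11}{3} + 8 + 9\right) = - 25 \left(-1 + 30\right) + \frac{40}{3} = \left(-25\right) 29 + \frac{40}{3} = -725 + \frac{40}{3} = - \frac{2135}{3}$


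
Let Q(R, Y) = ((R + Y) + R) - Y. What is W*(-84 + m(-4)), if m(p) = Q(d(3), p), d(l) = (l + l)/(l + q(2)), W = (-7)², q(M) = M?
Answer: -19992/5 ≈ -3998.4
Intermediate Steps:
W = 49
d(l) = 2*l/(2 + l) (d(l) = (l + l)/(l + 2) = (2*l)/(2 + l) = 2*l/(2 + l))
Q(R, Y) = 2*R (Q(R, Y) = (Y + 2*R) - Y = 2*R)
m(p) = 12/5 (m(p) = 2*(2*3/(2 + 3)) = 2*(2*3/5) = 2*(2*3*(⅕)) = 2*(6/5) = 12/5)
W*(-84 + m(-4)) = 49*(-84 + 12/5) = 49*(-408/5) = -19992/5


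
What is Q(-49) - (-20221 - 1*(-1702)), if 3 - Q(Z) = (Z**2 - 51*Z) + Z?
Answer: 13671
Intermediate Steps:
Q(Z) = 3 - Z**2 + 50*Z (Q(Z) = 3 - ((Z**2 - 51*Z) + Z) = 3 - (Z**2 - 50*Z) = 3 + (-Z**2 + 50*Z) = 3 - Z**2 + 50*Z)
Q(-49) - (-20221 - 1*(-1702)) = (3 - 1*(-49)**2 + 50*(-49)) - (-20221 - 1*(-1702)) = (3 - 1*2401 - 2450) - (-20221 + 1702) = (3 - 2401 - 2450) - 1*(-18519) = -4848 + 18519 = 13671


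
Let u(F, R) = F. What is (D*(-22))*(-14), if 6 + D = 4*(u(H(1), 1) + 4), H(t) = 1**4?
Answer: 4312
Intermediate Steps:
H(t) = 1
D = 14 (D = -6 + 4*(1 + 4) = -6 + 4*5 = -6 + 20 = 14)
(D*(-22))*(-14) = (14*(-22))*(-14) = -308*(-14) = 4312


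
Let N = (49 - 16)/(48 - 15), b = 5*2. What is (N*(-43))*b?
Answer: -430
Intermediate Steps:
b = 10
N = 1 (N = 33/33 = 33*(1/33) = 1)
(N*(-43))*b = (1*(-43))*10 = -43*10 = -430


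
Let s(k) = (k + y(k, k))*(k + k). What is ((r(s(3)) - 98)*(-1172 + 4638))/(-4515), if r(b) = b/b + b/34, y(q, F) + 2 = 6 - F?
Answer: 5673842/76755 ≈ 73.922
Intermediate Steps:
y(q, F) = 4 - F (y(q, F) = -2 + (6 - F) = 4 - F)
s(k) = 8*k (s(k) = (k + (4 - k))*(k + k) = 4*(2*k) = 8*k)
r(b) = 1 + b/34 (r(b) = 1 + b*(1/34) = 1 + b/34)
((r(s(3)) - 98)*(-1172 + 4638))/(-4515) = (((1 + (8*3)/34) - 98)*(-1172 + 4638))/(-4515) = (((1 + (1/34)*24) - 98)*3466)*(-1/4515) = (((1 + 12/17) - 98)*3466)*(-1/4515) = ((29/17 - 98)*3466)*(-1/4515) = -1637/17*3466*(-1/4515) = -5673842/17*(-1/4515) = 5673842/76755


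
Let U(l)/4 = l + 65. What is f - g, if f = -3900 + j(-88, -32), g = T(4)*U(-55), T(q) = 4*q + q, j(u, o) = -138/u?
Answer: -206731/44 ≈ -4698.4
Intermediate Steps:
T(q) = 5*q
U(l) = 260 + 4*l (U(l) = 4*(l + 65) = 4*(65 + l) = 260 + 4*l)
g = 800 (g = (5*4)*(260 + 4*(-55)) = 20*(260 - 220) = 20*40 = 800)
f = -171531/44 (f = -3900 - 138/(-88) = -3900 - 138*(-1/88) = -3900 + 69/44 = -171531/44 ≈ -3898.4)
f - g = -171531/44 - 1*800 = -171531/44 - 800 = -206731/44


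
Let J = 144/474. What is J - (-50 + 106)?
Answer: -4400/79 ≈ -55.696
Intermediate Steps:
J = 24/79 (J = 144*(1/474) = 24/79 ≈ 0.30380)
J - (-50 + 106) = 24/79 - (-50 + 106) = 24/79 - 1*56 = 24/79 - 56 = -4400/79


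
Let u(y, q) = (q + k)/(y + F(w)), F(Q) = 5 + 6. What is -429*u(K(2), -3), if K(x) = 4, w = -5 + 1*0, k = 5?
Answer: -286/5 ≈ -57.200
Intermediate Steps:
w = -5 (w = -5 + 0 = -5)
F(Q) = 11
u(y, q) = (5 + q)/(11 + y) (u(y, q) = (q + 5)/(y + 11) = (5 + q)/(11 + y))
-429*u(K(2), -3) = -429*(5 - 3)/(11 + 4) = -429*2/15 = -286/5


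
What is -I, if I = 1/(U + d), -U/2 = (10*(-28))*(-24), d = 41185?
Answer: -1/27745 ≈ -3.6043e-5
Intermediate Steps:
U = -13440 (U = -2*10*(-28)*(-24) = -(-560)*(-24) = -2*6720 = -13440)
I = 1/27745 (I = 1/(-13440 + 41185) = 1/27745 ≈ 3.6043e-5)
-I = -1*1/27745 = -1/27745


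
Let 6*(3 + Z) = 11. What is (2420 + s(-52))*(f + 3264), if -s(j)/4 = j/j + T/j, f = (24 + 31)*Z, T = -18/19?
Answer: 5728348033/741 ≈ 7.7306e+6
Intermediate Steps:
Z = -7/6 (Z = -3 + (⅙)*11 = -3 + 11/6 = -7/6 ≈ -1.1667)
T = -18/19 (T = -18*1/19 = -18/19 ≈ -0.94737)
f = -385/6 (f = (24 + 31)*(-7/6) = 55*(-7/6) = -385/6 ≈ -64.167)
s(j) = -4 + 72/(19*j) (s(j) = -4*(j/j - 18/(19*j)) = -4*(1 - 18/(19*j)) = -4 + 72/(19*j))
(2420 + s(-52))*(f + 3264) = (2420 + (-4 + (72/19)/(-52)))*(-385/6 + 3264) = (2420 + (-4 + (72/19)*(-1/52)))*(19199/6) = (2420 + (-4 - 18/247))*(19199/6) = (2420 - 1006/247)*(19199/6) = (596734/247)*(19199/6) = 5728348033/741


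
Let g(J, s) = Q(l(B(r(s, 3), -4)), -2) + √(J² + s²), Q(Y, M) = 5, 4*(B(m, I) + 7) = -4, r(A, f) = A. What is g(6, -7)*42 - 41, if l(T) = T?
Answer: 169 + 42*√85 ≈ 556.22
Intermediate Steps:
B(m, I) = -8 (B(m, I) = -7 + (¼)*(-4) = -7 - 1 = -8)
g(J, s) = 5 + √(J² + s²)
g(6, -7)*42 - 41 = (5 + √(6² + (-7)²))*42 - 41 = (5 + √(36 + 49))*42 - 41 = (5 + √85)*42 - 41 = (210 + 42*√85) - 41 = 169 + 42*√85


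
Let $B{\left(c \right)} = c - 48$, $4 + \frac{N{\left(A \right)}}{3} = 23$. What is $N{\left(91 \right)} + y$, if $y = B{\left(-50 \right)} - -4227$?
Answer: $4186$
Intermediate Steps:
$N{\left(A \right)} = 57$ ($N{\left(A \right)} = -12 + 3 \cdot 23 = -12 + 69 = 57$)
$B{\left(c \right)} = -48 + c$
$y = 4129$ ($y = \left(-48 - 50\right) - -4227 = -98 + 4227 = 4129$)
$N{\left(91 \right)} + y = 57 + 4129 = 4186$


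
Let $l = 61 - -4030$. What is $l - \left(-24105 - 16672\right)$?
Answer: $44868$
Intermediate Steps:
$l = 4091$ ($l = 61 + 4030 = 4091$)
$l - \left(-24105 - 16672\right) = 4091 - \left(-24105 - 16672\right) = 4091 - -40777 = 4091 + 40777 = 44868$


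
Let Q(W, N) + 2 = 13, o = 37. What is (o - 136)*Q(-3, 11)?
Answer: -1089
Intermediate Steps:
Q(W, N) = 11 (Q(W, N) = -2 + 13 = 11)
(o - 136)*Q(-3, 11) = (37 - 136)*11 = -99*11 = -1089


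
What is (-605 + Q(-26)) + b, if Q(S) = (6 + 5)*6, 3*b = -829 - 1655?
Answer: -1367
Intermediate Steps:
b = -828 (b = (-829 - 1655)/3 = (⅓)*(-2484) = -828)
Q(S) = 66 (Q(S) = 11*6 = 66)
(-605 + Q(-26)) + b = (-605 + 66) - 828 = -539 - 828 = -1367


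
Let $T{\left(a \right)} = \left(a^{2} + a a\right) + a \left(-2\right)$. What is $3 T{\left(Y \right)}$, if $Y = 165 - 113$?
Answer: $15912$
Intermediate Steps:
$Y = 52$
$T{\left(a \right)} = - 2 a + 2 a^{2}$ ($T{\left(a \right)} = \left(a^{2} + a^{2}\right) - 2 a = 2 a^{2} - 2 a = - 2 a + 2 a^{2}$)
$3 T{\left(Y \right)} = 3 \cdot 2 \cdot 52 \left(-1 + 52\right) = 3 \cdot 2 \cdot 52 \cdot 51 = 3 \cdot 5304 = 15912$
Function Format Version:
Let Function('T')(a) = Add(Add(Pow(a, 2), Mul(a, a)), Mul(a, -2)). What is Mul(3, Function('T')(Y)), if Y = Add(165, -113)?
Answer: 15912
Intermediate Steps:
Y = 52
Function('T')(a) = Add(Mul(-2, a), Mul(2, Pow(a, 2))) (Function('T')(a) = Add(Add(Pow(a, 2), Pow(a, 2)), Mul(-2, a)) = Add(Mul(2, Pow(a, 2)), Mul(-2, a)) = Add(Mul(-2, a), Mul(2, Pow(a, 2))))
Mul(3, Function('T')(Y)) = Mul(3, Mul(2, 52, Add(-1, 52))) = Mul(3, Mul(2, 52, 51)) = Mul(3, 5304) = 15912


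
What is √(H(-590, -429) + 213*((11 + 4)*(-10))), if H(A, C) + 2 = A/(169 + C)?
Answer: I*√21598018/26 ≈ 178.74*I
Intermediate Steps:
H(A, C) = -2 + A/(169 + C)
√(H(-590, -429) + 213*((11 + 4)*(-10))) = √((-338 - 590 - 2*(-429))/(169 - 429) + 213*((11 + 4)*(-10))) = √((-338 - 590 + 858)/(-260) + 213*(15*(-10))) = √(-1/260*(-70) + 213*(-150)) = √(7/26 - 31950) = √(-830693/26) = I*√21598018/26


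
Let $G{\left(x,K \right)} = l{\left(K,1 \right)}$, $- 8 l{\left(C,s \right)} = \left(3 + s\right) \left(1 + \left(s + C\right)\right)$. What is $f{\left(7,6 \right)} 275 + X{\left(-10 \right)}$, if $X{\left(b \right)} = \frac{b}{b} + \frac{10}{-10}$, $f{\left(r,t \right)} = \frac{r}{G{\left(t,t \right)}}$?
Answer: $- \frac{1925}{4} \approx -481.25$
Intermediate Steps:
$l{\left(C,s \right)} = - \frac{\left(3 + s\right) \left(1 + C + s\right)}{8}$ ($l{\left(C,s \right)} = - \frac{\left(3 + s\right) \left(1 + \left(s + C\right)\right)}{8} = - \frac{\left(3 + s\right) \left(1 + \left(C + s\right)\right)}{8} = - \frac{\left(3 + s\right) \left(1 + C + s\right)}{8}$)
$G{\left(x,K \right)} = -1 - \frac{K}{2}$ ($G{\left(x,K \right)} = - \frac{3}{8} - \frac{3 K}{8} - \frac{1}{2} - \frac{1^{2}}{8} - \frac{1}{8} K 1 = - \frac{3}{8} - \frac{3 K}{8} - \frac{1}{2} - \frac{1}{8} - \frac{K}{8} = -1 - \frac{K}{2}$)
$f{\left(r,t \right)} = \frac{r}{-1 - \frac{t}{2}}$
$X{\left(b \right)} = 0$ ($X{\left(b \right)} = 1 + 10 \left(- \frac{1}{10}\right) = 1 - 1 = 0$)
$f{\left(7,6 \right)} 275 + X{\left(-10 \right)} = \left(-2\right) 7 \frac{1}{2 + 6} \cdot 275 + 0 = \left(-2\right) 7 \cdot \frac{1}{8} \cdot 275 + 0 = \left(- \frac{7}{4}\right) 275 + 0 = - \frac{1925}{4} + 0 = - \frac{1925}{4}$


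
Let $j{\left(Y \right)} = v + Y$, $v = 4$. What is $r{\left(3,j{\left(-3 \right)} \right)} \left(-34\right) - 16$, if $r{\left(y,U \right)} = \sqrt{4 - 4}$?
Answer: $-16$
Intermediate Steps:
$j{\left(Y \right)} = 4 + Y$
$r{\left(y,U \right)} = 0$ ($r{\left(y,U \right)} = \sqrt{0} = 0$)
$r{\left(3,j{\left(-3 \right)} \right)} \left(-34\right) - 16 = 0 \left(-34\right) - 16 = 0 - 16 = -16$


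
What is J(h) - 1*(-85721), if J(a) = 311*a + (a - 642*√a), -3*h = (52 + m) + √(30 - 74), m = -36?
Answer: 84057 - 214*√(-48 - 6*I*√11) - 208*I*√11 ≈ 83756.0 + 823.06*I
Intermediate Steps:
h = -16/3 - 2*I*√11/3 (h = -((52 - 36) + √(30 - 74))/3 = -(16 + √(-44))/3 = -(16 + 2*I*√11)/3 = -16/3 - 2*I*√11/3 ≈ -5.3333 - 2.2111*I)
J(a) = -642*√a + 312*a
J(h) - 1*(-85721) = (-642*√(-16/3 - 2*I*√11/3) + 312*(-16/3 - 2*I*√11/3)) - 1*(-85721) = (-642*√(-16/3 - 2*I*√11/3) + (-1664 - 208*I*√11)) + 85721 = (-1664 - 642*√(-16/3 - 2*I*√11/3) - 208*I*√11) + 85721 = 84057 - 642*√(-16/3 - 2*I*√11/3) - 208*I*√11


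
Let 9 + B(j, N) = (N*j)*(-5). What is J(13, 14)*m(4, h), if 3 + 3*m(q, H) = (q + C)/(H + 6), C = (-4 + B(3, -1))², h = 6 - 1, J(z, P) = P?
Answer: -350/33 ≈ -10.606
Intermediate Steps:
h = 5
B(j, N) = -9 - 5*N*j (B(j, N) = -9 + (N*j)*(-5) = -9 - 5*N*j)
C = 4 (C = (-4 + (-9 - 5*(-1)*3))² = (-4 + (-9 + 15))² = (-4 + 6)² = 2² = 4)
m(q, H) = -1 + (4 + q)/(3*(6 + H)) (m(q, H) = -1 + ((q + 4)/(H + 6))/3 = -1 + ((4 + q)/(6 + H))/3 = -1 + (4 + q)/(3*(6 + H)))
J(13, 14)*m(4, h) = 14*((-14 + 4 - 3*5)/(3*(6 + 5))) = 14*((⅓)*(-14 + 4 - 15)/11) = 14*((⅓)*(1/11)*(-25)) = 14*(-25/33) = -350/33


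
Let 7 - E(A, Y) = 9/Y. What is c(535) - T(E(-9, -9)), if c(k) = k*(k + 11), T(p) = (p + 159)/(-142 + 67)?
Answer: 21908417/75 ≈ 2.9211e+5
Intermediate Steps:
E(A, Y) = 7 - 9/Y
T(p) = -53/25 - p/75 (T(p) = (159 + p)/(-75) = (159 + p)*(-1/75) = -53/25 - p/75)
c(k) = k*(11 + k)
c(535) - T(E(-9, -9)) = 535*(11 + 535) - (-53/25 - (7 - 9/(-9))/75) = 535*546 - (-53/25 - (7 - 9*(-1/9))/75) = 292110 - (-53/25 - (7 + 1)/75) = 292110 - (-53/25 - 1/75*8) = 292110 - (-53/25 - 8/75) = 292110 - 1*(-167/75) = 292110 + 167/75 = 21908417/75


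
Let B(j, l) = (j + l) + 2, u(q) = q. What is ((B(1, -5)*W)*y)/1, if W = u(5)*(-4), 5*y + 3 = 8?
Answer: 40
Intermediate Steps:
y = 1 (y = -⅗ + (⅕)*8 = -⅗ + 8/5 = 1)
B(j, l) = 2 + j + l
W = -20 (W = 5*(-4) = -20)
((B(1, -5)*W)*y)/1 = (((2 + 1 - 5)*(-20))*1)/1 = (-2*(-20)*1)*1 = (40*1)*1 = 40*1 = 40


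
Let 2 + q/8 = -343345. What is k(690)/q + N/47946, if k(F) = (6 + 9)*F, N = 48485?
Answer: 11056766105/10974743508 ≈ 1.0075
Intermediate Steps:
q = -2746776 (q = -16 + 8*(-343345) = -16 - 2746760 = -2746776)
k(F) = 15*F
k(690)/q + N/47946 = (15*690)/(-2746776) + 48485/47946 = 10350*(-1/2746776) + 48485*(1/47946) = -1725/457796 + 48485/47946 = 11056766105/10974743508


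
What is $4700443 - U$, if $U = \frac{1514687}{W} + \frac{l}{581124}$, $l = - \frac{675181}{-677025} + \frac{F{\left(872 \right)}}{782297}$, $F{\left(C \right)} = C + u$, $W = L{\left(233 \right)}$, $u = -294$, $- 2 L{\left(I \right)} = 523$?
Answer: $\frac{757566058498109494536005839}{160970714354172689100} \approx 4.7062 \cdot 10^{6}$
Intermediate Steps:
$L{\left(I \right)} = - \frac{523}{2}$ ($L{\left(I \right)} = \left(- \frac{1}{2}\right) 523 = - \frac{523}{2}$)
$W = - \frac{523}{2} \approx -261.5$
$F{\left(C \right)} = -294 + C$ ($F{\left(C \right)} = C - 294 = -294 + C$)
$l = \frac{528583391207}{529634626425}$ ($l = - \frac{675181}{-677025} + \frac{-294 + 872}{782297} = \left(-675181\right) \left(- \frac{1}{677025}\right) + 578 \cdot \frac{1}{782297} = \frac{675181}{677025} + \frac{578}{782297} = \frac{528583391207}{529634626425} \approx 0.99802$)
$U = - \frac{932391007038957264734539}{160970714354172689100}$ ($U = \frac{1514687}{- \frac{523}{2}} + \frac{528583391207}{529634626425 \cdot 581124} = 1514687 \left(- \frac{2}{523}\right) + \frac{528583391207}{529634626425} \cdot \frac{1}{581124} = - \frac{3029374}{523} + \frac{528583391207}{307783392646601700} = - \frac{932391007038957264734539}{160970714354172689100} \approx -5792.3$)
$4700443 - U = 4700443 - - \frac{932391007038957264734539}{160970714354172689100} = 4700443 + \frac{932391007038957264734539}{160970714354172689100} = \frac{757566058498109494536005839}{160970714354172689100}$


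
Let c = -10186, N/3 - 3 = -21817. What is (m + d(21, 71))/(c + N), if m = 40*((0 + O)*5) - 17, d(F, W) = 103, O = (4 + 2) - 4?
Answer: -243/37814 ≈ -0.0064262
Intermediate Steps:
N = -65442 (N = 9 + 3*(-21817) = 9 - 65451 = -65442)
O = 2 (O = 6 - 4 = 2)
m = 383 (m = 40*((0 + 2)*5) - 17 = 40*(2*5) - 17 = 40*10 - 17 = 400 - 17 = 383)
(m + d(21, 71))/(c + N) = (383 + 103)/(-10186 - 65442) = 486/(-75628) = 486*(-1/75628) = -243/37814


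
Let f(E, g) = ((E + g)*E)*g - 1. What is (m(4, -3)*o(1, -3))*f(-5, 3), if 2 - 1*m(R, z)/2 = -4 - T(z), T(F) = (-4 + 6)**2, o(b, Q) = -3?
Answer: -1740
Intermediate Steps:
T(F) = 4 (T(F) = 2**2 = 4)
m(R, z) = 20 (m(R, z) = 4 - 2*(-4 - 1*4) = 4 - 2*(-4 - 4) = 4 - 2*(-8) = 4 + 16 = 20)
f(E, g) = -1 + E*g*(E + g) (f(E, g) = (E*(E + g))*g - 1 = E*g*(E + g) - 1 = -1 + E*g*(E + g))
(m(4, -3)*o(1, -3))*f(-5, 3) = (20*(-3))*(-1 - 5*3**2 + 3*(-5)**2) = -60*(-1 - 5*9 + 3*25) = -60*(-1 - 45 + 75) = -60*29 = -1740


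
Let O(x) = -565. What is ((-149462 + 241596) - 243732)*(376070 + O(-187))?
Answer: -56925806990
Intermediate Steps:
((-149462 + 241596) - 243732)*(376070 + O(-187)) = ((-149462 + 241596) - 243732)*(376070 - 565) = (92134 - 243732)*375505 = -151598*375505 = -56925806990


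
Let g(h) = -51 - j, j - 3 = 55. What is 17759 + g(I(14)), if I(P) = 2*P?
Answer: 17650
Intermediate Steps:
j = 58 (j = 3 + 55 = 58)
g(h) = -109 (g(h) = -51 - 1*58 = -51 - 58 = -109)
17759 + g(I(14)) = 17759 - 109 = 17650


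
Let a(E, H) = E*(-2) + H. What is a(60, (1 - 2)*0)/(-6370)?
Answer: 12/637 ≈ 0.018838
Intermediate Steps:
a(E, H) = H - 2*E (a(E, H) = -2*E + H = H - 2*E)
a(60, (1 - 2)*0)/(-6370) = ((1 - 2)*0 - 2*60)/(-6370) = (-1*0 - 120)*(-1/6370) = (0 - 120)*(-1/6370) = -120*(-1/6370) = 12/637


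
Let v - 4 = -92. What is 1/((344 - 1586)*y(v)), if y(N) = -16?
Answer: 1/19872 ≈ 5.0322e-5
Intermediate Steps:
v = -88 (v = 4 - 92 = -88)
1/((344 - 1586)*y(v)) = 1/((344 - 1586)*(-16)) = -1/16/(-1242) = -1/1242*(-1/16) = 1/19872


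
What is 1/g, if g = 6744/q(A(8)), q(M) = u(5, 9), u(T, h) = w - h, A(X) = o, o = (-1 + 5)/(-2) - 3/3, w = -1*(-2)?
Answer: -7/6744 ≈ -0.0010380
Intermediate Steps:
w = 2
o = -3 (o = 4*(-½) - 3*⅓ = -2 - 1 = -3)
A(X) = -3
u(T, h) = 2 - h
q(M) = -7 (q(M) = 2 - 1*9 = 2 - 9 = -7)
g = -6744/7 (g = 6744/(-7) = 6744*(-⅐) = -6744/7 ≈ -963.43)
1/g = 1/(-6744/7) = -7/6744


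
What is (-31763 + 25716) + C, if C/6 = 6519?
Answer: 33067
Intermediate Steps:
C = 39114 (C = 6*6519 = 39114)
(-31763 + 25716) + C = (-31763 + 25716) + 39114 = -6047 + 39114 = 33067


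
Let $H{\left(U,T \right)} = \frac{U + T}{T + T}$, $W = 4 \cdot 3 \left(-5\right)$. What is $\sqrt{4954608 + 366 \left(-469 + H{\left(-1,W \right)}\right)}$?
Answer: $\frac{\sqrt{478314005}}{10} \approx 2187.0$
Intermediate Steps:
$W = -60$ ($W = 12 \left(-5\right) = -60$)
$H{\left(U,T \right)} = \frac{T + U}{2 T}$
$\sqrt{4954608 + 366 \left(-469 + H{\left(-1,W \right)}\right)} = \sqrt{4954608 + 366 \left(-469 + \frac{-60 - 1}{2 \left(-60\right)}\right)} = \sqrt{4954608 + 366 \left(-469 + \frac{1}{2} \left(- \frac{1}{60}\right) \left(-61\right)\right)} = \sqrt{4954608 + 366 \left(-469 + \frac{61}{120}\right)} = \sqrt{4954608 + 366 \left(- \frac{56219}{120}\right)} = \sqrt{4954608 - \frac{3429359}{20}} = \sqrt{\frac{95662801}{20}} = \frac{\sqrt{478314005}}{10}$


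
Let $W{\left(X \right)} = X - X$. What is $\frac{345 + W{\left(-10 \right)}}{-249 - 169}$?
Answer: $- \frac{345}{418} \approx -0.82536$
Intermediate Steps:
$W{\left(X \right)} = 0$
$\frac{345 + W{\left(-10 \right)}}{-249 - 169} = \frac{345 + 0}{-249 - 169} = \frac{345}{-418} = 345 \left(- \frac{1}{418}\right) = - \frac{345}{418}$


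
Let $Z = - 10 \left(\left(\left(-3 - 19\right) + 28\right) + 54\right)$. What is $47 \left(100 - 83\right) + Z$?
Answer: $199$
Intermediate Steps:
$Z = -600$ ($Z = - 10 \left(\left(-22 + 28\right) + 54\right) = - 10 \left(6 + 54\right) = \left(-10\right) 60 = -600$)
$47 \left(100 - 83\right) + Z = 47 \left(100 - 83\right) - 600 = 47 \cdot 17 - 600 = 799 - 600 = 199$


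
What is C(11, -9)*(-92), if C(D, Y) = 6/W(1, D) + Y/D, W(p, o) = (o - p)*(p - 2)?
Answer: 7176/55 ≈ 130.47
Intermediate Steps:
W(p, o) = (-2 + p)*(o - p) (W(p, o) = (o - p)*(-2 + p) = (-2 + p)*(o - p))
C(D, Y) = 6/(1 - D) + Y/D (C(D, Y) = 6/(-1*1² - 2*D + 2*1 + D*1) + Y/D = 6/(-1*1 - 2*D + 2 + D) + Y/D = 6/(-1 - 2*D + 2 + D) + Y/D = 6/(1 - D) + Y/D)
C(11, -9)*(-92) = ((6*11 - 9*(1 - 1*11))/(11*(1 - 1*11)))*(-92) = ((66 - 9*(1 - 11))/(11*(1 - 11)))*(-92) = ((1/11)*(66 - 9*(-10))/(-10))*(-92) = ((1/11)*(-⅒)*(66 + 90))*(-92) = ((1/11)*(-⅒)*156)*(-92) = -78/55*(-92) = 7176/55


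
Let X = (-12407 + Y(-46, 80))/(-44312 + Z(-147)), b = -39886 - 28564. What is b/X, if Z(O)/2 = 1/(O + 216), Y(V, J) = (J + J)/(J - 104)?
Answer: -209287654700/856543 ≈ -2.4434e+5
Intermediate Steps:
Y(V, J) = 2*J/(-104 + J) (Y(V, J) = (2*J)/(-104 + J) = 2*J/(-104 + J))
b = -68450
Z(O) = 2/(216 + O) (Z(O) = 2/(O + 216) = 2/(216 + O))
X = 856543/3057526 (X = (-12407 + 2*80/(-104 + 80))/(-44312 + 2/(216 - 147)) = (-12407 + 2*80/(-24))/(-44312 + 2/69) = (-12407 + 2*80*(-1/24))/(-44312 + 2*(1/69)) = (-12407 - 20/3)/(-44312 + 2/69) = -37241/(3*(-3057526/69)) = -37241/3*(-69/3057526) = 856543/3057526 ≈ 0.28014)
b/X = -68450/856543/3057526 = -68450*3057526/856543 = -209287654700/856543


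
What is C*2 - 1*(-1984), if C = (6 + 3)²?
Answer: 2146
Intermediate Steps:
C = 81 (C = 9² = 81)
C*2 - 1*(-1984) = 81*2 - 1*(-1984) = 162 + 1984 = 2146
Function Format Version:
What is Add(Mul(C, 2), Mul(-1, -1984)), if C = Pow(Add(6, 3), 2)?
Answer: 2146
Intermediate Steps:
C = 81 (C = Pow(9, 2) = 81)
Add(Mul(C, 2), Mul(-1, -1984)) = Add(Mul(81, 2), Mul(-1, -1984)) = Add(162, 1984) = 2146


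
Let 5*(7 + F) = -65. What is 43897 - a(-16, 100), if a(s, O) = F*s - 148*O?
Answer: 58377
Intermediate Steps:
F = -20 (F = -7 + (⅕)*(-65) = -7 - 13 = -20)
a(s, O) = -148*O - 20*s (a(s, O) = -20*s - 148*O = -148*O - 20*s)
43897 - a(-16, 100) = 43897 - (-148*100 - 20*(-16)) = 43897 - (-14800 + 320) = 43897 - 1*(-14480) = 43897 + 14480 = 58377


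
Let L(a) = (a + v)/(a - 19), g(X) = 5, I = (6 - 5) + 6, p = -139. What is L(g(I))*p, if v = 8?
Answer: 1807/14 ≈ 129.07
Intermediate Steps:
I = 7 (I = 1 + 6 = 7)
L(a) = (8 + a)/(-19 + a) (L(a) = (a + 8)/(a - 19) = (8 + a)/(-19 + a))
L(g(I))*p = ((8 + 5)/(-19 + 5))*(-139) = (13/(-14))*(-139) = -1/14*13*(-139) = -13/14*(-139) = 1807/14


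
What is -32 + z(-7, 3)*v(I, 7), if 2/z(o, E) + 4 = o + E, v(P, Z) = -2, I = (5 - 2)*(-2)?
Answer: -63/2 ≈ -31.500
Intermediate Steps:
I = -6 (I = 3*(-2) = -6)
z(o, E) = 2/(-4 + E + o) (z(o, E) = 2/(-4 + (o + E)) = 2/(-4 + (E + o)) = 2/(-4 + E + o))
-32 + z(-7, 3)*v(I, 7) = -32 + (2/(-4 + 3 - 7))*(-2) = -32 + (2/(-8))*(-2) = -32 + (2*(-1/8))*(-2) = -32 - 1/4*(-2) = -32 + 1/2 = -63/2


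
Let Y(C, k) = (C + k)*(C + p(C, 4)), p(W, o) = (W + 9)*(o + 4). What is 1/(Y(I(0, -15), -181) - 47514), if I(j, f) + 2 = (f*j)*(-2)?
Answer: -1/57396 ≈ -1.7423e-5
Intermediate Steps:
p(W, o) = (4 + o)*(9 + W) (p(W, o) = (9 + W)*(4 + o) = (4 + o)*(9 + W))
I(j, f) = -2 - 2*f*j (I(j, f) = -2 + (f*j)*(-2) = -2 - 2*f*j)
Y(C, k) = (72 + 9*C)*(C + k) (Y(C, k) = (C + k)*(C + (36 + 4*C + 9*4 + C*4)) = (C + k)*(C + (36 + 4*C + 36 + 4*C)) = (C + k)*(C + (72 + 8*C)) = (C + k)*(72 + 9*C) = (72 + 9*C)*(C + k))
1/(Y(I(0, -15), -181) - 47514) = 1/((9*(-2 - 2*(-15)*0)**2 + 72*(-2 - 2*(-15)*0) + 72*(-181) + 9*(-2 - 2*(-15)*0)*(-181)) - 47514) = 1/((9*(-2 + 0)**2 + 72*(-2 + 0) - 13032 + 9*(-2 + 0)*(-181)) - 47514) = 1/((9*(-2)**2 + 72*(-2) - 13032 + 9*(-2)*(-181)) - 47514) = 1/((9*4 - 144 - 13032 + 3258) - 47514) = 1/((36 - 144 - 13032 + 3258) - 47514) = 1/(-9882 - 47514) = 1/(-57396) = -1/57396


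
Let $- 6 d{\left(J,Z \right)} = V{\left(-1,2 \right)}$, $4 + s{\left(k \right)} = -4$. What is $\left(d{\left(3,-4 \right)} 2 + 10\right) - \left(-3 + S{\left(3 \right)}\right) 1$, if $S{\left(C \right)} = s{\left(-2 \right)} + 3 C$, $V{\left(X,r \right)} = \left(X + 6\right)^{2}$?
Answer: $\frac{11}{3} \approx 3.6667$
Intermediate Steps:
$V{\left(X,r \right)} = \left(6 + X\right)^{2}$
$s{\left(k \right)} = -8$ ($s{\left(k \right)} = -4 - 4 = -8$)
$d{\left(J,Z \right)} = - \frac{25}{6}$ ($d{\left(J,Z \right)} = - \frac{\left(6 - 1\right)^{2}}{6} = - \frac{5^{2}}{6} = \left(- \frac{1}{6}\right) 25 = - \frac{25}{6}$)
$S{\left(C \right)} = -8 + 3 C$
$\left(d{\left(3,-4 \right)} 2 + 10\right) - \left(-3 + S{\left(3 \right)}\right) 1 = \left(\left(- \frac{25}{6}\right) 2 + 10\right) - \left(-3 + \left(-8 + 3 \cdot 3\right)\right) 1 = \left(- \frac{25}{3} + 10\right) - \left(-3 + \left(-8 + 9\right)\right) 1 = \frac{5}{3} - \left(-3 + 1\right) 1 = \frac{5}{3} - \left(-2\right) 1 = \frac{5}{3} - -2 = \frac{5}{3} + 2 = \frac{11}{3}$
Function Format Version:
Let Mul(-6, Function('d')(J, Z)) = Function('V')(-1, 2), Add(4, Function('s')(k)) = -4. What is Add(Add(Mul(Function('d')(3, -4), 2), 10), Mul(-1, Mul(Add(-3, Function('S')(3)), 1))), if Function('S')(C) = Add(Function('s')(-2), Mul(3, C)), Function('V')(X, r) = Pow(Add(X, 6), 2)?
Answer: Rational(11, 3) ≈ 3.6667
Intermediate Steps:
Function('V')(X, r) = Pow(Add(6, X), 2)
Function('s')(k) = -8 (Function('s')(k) = Add(-4, -4) = -8)
Function('d')(J, Z) = Rational(-25, 6) (Function('d')(J, Z) = Mul(Rational(-1, 6), Pow(Add(6, -1), 2)) = Mul(Rational(-1, 6), Pow(5, 2)) = Mul(Rational(-1, 6), 25) = Rational(-25, 6))
Function('S')(C) = Add(-8, Mul(3, C))
Add(Add(Mul(Function('d')(3, -4), 2), 10), Mul(-1, Mul(Add(-3, Function('S')(3)), 1))) = Add(Add(Mul(Rational(-25, 6), 2), 10), Mul(-1, Mul(Add(-3, Add(-8, Mul(3, 3))), 1))) = Add(Add(Rational(-25, 3), 10), Mul(-1, Mul(Add(-3, Add(-8, 9)), 1))) = Add(Rational(5, 3), Mul(-1, Mul(Add(-3, 1), 1))) = Add(Rational(5, 3), Mul(-1, Mul(-2, 1))) = Add(Rational(5, 3), Mul(-1, -2)) = Add(Rational(5, 3), 2) = Rational(11, 3)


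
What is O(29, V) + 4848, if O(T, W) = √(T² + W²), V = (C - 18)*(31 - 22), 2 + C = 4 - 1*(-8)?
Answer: 4848 + 5*√241 ≈ 4925.6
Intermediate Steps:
C = 10 (C = -2 + (4 - 1*(-8)) = -2 + (4 + 8) = -2 + 12 = 10)
V = -72 (V = (10 - 18)*(31 - 22) = -8*9 = -72)
O(29, V) + 4848 = √(29² + (-72)²) + 4848 = √(841 + 5184) + 4848 = √6025 + 4848 = 5*√241 + 4848 = 4848 + 5*√241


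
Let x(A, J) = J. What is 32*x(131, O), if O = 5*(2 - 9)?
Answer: -1120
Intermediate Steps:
O = -35 (O = 5*(-7) = -35)
32*x(131, O) = 32*(-35) = -1120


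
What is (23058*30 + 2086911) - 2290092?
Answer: 488559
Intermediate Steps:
(23058*30 + 2086911) - 2290092 = (691740 + 2086911) - 2290092 = 2778651 - 2290092 = 488559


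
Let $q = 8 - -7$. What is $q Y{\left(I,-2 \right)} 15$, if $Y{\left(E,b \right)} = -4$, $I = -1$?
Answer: $-900$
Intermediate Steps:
$q = 15$ ($q = 8 + 7 = 15$)
$q Y{\left(I,-2 \right)} 15 = 15 \left(-4\right) 15 = \left(-60\right) 15 = -900$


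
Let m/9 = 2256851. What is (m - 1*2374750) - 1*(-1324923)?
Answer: 19261832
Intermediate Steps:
m = 20311659 (m = 9*2256851 = 20311659)
(m - 1*2374750) - 1*(-1324923) = (20311659 - 1*2374750) - 1*(-1324923) = (20311659 - 2374750) + 1324923 = 17936909 + 1324923 = 19261832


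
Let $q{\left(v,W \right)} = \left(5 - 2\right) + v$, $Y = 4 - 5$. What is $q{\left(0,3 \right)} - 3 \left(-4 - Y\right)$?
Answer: $12$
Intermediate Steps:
$Y = -1$
$q{\left(v,W \right)} = 3 + v$
$q{\left(0,3 \right)} - 3 \left(-4 - Y\right) = \left(3 + 0\right) - 3 \left(-4 - -1\right) = 3 - 3 \left(-4 + 1\right) = 3 - -9 = 3 + 9 = 12$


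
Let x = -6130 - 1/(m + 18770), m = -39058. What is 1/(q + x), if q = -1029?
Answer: -20288/145241791 ≈ -0.00013968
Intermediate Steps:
x = -124365439/20288 (x = -6130 - 1/(-39058 + 18770) = -6130 - 1/(-20288) = -6130 - 1*(-1/20288) = -6130 + 1/20288 = -124365439/20288 ≈ -6130.0)
1/(q + x) = 1/(-1029 - 124365439/20288) = 1/(-145241791/20288) = -20288/145241791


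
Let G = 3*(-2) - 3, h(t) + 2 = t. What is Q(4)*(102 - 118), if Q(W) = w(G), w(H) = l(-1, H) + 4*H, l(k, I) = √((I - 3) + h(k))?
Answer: 576 - 16*I*√15 ≈ 576.0 - 61.968*I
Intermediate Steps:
h(t) = -2 + t
G = -9 (G = -6 - 3 = -9)
l(k, I) = √(-5 + I + k) (l(k, I) = √((I - 3) + (-2 + k)) = √((-3 + I) + (-2 + k)) = √(-5 + I + k))
w(H) = √(-6 + H) + 4*H (w(H) = √(-5 + H - 1) + 4*H = √(-6 + H) + 4*H)
Q(W) = -36 + I*√15 (Q(W) = √(-6 - 9) + 4*(-9) = √(-15) - 36 = I*√15 - 36 = -36 + I*√15)
Q(4)*(102 - 118) = (-36 + I*√15)*(102 - 118) = (-36 + I*√15)*(-16) = 576 - 16*I*√15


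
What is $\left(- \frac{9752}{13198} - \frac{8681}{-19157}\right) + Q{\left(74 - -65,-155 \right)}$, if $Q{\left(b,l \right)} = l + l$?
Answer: $- \frac{39225406943}{126417043} \approx -310.29$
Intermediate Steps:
$Q{\left(b,l \right)} = 2 l$
$\left(- \frac{9752}{13198} - \frac{8681}{-19157}\right) + Q{\left(74 - -65,-155 \right)} = \left(- \frac{9752}{13198} - \frac{8681}{-19157}\right) + 2 \left(-155\right) = \left(\left(-9752\right) \frac{1}{13198} - - \frac{8681}{19157}\right) - 310 = \left(- \frac{4876}{6599} + \frac{8681}{19157}\right) - 310 = - \frac{36123613}{126417043} - 310 = - \frac{39225406943}{126417043}$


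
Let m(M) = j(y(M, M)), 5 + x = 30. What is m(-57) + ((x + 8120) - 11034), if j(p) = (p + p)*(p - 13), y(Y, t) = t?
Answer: 5091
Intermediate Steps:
x = 25 (x = -5 + 30 = 25)
j(p) = 2*p*(-13 + p) (j(p) = (2*p)*(-13 + p) = 2*p*(-13 + p))
m(M) = 2*M*(-13 + M)
m(-57) + ((x + 8120) - 11034) = 2*(-57)*(-13 - 57) + ((25 + 8120) - 11034) = 2*(-57)*(-70) + (8145 - 11034) = 7980 - 2889 = 5091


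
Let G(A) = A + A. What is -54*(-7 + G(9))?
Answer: -594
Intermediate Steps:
G(A) = 2*A
-54*(-7 + G(9)) = -54*(-7 + 2*9) = -54*(-7 + 18) = -54*11 = -594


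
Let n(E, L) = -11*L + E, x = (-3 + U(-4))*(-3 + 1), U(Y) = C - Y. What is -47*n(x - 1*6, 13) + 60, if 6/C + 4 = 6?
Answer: 7439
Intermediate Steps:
C = 3 (C = 6/(-4 + 6) = 6/2 = 6*(½) = 3)
U(Y) = 3 - Y
x = -8 (x = (-3 + (3 - 1*(-4)))*(-3 + 1) = (-3 + (3 + 4))*(-2) = (-3 + 7)*(-2) = 4*(-2) = -8)
n(E, L) = E - 11*L
-47*n(x - 1*6, 13) + 60 = -47*((-8 - 1*6) - 11*13) + 60 = -47*((-8 - 6) - 143) + 60 = -47*(-14 - 143) + 60 = -47*(-157) + 60 = 7379 + 60 = 7439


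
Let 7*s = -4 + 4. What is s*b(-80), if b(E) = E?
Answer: 0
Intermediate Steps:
s = 0 (s = (-4 + 4)/7 = (1/7)*0 = 0)
s*b(-80) = 0*(-80) = 0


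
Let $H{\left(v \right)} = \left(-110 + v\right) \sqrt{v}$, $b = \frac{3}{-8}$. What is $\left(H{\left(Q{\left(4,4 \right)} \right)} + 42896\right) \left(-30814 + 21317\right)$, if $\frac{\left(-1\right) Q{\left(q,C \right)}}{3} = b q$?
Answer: $-407383312 + \frac{6011601 \sqrt{2}}{4} \approx -4.0526 \cdot 10^{8}$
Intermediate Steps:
$b = - \frac{3}{8}$ ($b = 3 \left(- \frac{1}{8}\right) = - \frac{3}{8} \approx -0.375$)
$Q{\left(q,C \right)} = \frac{9 q}{8}$ ($Q{\left(q,C \right)} = - 3 \left(- \frac{3 q}{8}\right) = \frac{9 q}{8}$)
$H{\left(v \right)} = \sqrt{v} \left(-110 + v\right)$
$\left(H{\left(Q{\left(4,4 \right)} \right)} + 42896\right) \left(-30814 + 21317\right) = \left(\sqrt{\frac{9}{8} \cdot 4} \left(-110 + \frac{9}{8} \cdot 4\right) + 42896\right) \left(-30814 + 21317\right) = \left(\sqrt{\frac{9}{2}} \left(-110 + \frac{9}{2}\right) + 42896\right) \left(-9497\right) = \left(\frac{3 \sqrt{2}}{2} \left(- \frac{211}{2}\right) + 42896\right) \left(-9497\right) = \left(- \frac{633 \sqrt{2}}{4} + 42896\right) \left(-9497\right) = \left(42896 - \frac{633 \sqrt{2}}{4}\right) \left(-9497\right) = -407383312 + \frac{6011601 \sqrt{2}}{4}$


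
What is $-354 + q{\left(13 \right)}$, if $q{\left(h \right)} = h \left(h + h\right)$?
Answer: $-16$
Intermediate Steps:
$q{\left(h \right)} = 2 h^{2}$ ($q{\left(h \right)} = h 2 h = 2 h^{2}$)
$-354 + q{\left(13 \right)} = -354 + 2 \cdot 13^{2} = -354 + 2 \cdot 169 = -354 + 338 = -16$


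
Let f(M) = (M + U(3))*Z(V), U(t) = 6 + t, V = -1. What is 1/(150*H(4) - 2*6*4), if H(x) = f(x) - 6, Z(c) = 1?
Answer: 1/1002 ≈ 0.00099800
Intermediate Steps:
f(M) = 9 + M (f(M) = (M + (6 + 3))*1 = (M + 9)*1 = (9 + M)*1 = 9 + M)
H(x) = 3 + x (H(x) = (9 + x) - 6 = 3 + x)
1/(150*H(4) - 2*6*4) = 1/(150*(3 + 4) - 2*6*4) = 1/(150*7 - 12*4) = 1/(1050 - 48) = 1/1002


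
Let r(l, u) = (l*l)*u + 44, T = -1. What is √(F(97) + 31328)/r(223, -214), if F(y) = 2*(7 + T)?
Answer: -√7835/5320981 ≈ -1.6635e-5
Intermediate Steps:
F(y) = 12 (F(y) = 2*(7 - 1) = 2*6 = 12)
r(l, u) = 44 + u*l² (r(l, u) = l²*u + 44 = u*l² + 44 = 44 + u*l²)
√(F(97) + 31328)/r(223, -214) = √(12 + 31328)/(44 - 214*223²) = √31340/(44 - 214*49729) = (2*√7835)/(44 - 10642006) = (2*√7835)/(-10641962) = (2*√7835)*(-1/10641962) = -√7835/5320981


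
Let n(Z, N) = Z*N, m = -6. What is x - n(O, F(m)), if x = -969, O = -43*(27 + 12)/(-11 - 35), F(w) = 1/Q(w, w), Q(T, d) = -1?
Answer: -42897/46 ≈ -932.54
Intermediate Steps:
F(w) = -1 (F(w) = 1/(-1) = -1)
O = 1677/46 (O = -43/((-46/39)) = -43/((-46*1/39)) = -43/(-46/39) = -43*(-39/46) = 1677/46 ≈ 36.457)
n(Z, N) = N*Z
x - n(O, F(m)) = -969 - (-1)*1677/46 = -969 - 1*(-1677/46) = -969 + 1677/46 = -42897/46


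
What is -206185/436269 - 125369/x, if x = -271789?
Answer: -1344206704/118573115241 ≈ -0.011337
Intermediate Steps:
-206185/436269 - 125369/x = -206185/436269 - 125369/(-271789) = -206185*1/436269 - 125369*(-1/271789) = -206185/436269 + 125369/271789 = -1344206704/118573115241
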